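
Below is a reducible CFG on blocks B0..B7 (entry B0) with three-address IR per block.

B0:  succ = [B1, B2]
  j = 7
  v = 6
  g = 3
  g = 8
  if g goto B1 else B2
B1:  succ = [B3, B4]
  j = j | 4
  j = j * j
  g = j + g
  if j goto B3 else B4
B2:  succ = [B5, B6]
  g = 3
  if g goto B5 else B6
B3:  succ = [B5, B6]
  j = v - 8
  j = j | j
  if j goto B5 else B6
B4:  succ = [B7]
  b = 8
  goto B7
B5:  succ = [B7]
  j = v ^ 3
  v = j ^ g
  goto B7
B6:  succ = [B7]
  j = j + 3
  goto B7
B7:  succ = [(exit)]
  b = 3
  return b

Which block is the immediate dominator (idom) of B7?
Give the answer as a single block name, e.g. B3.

Answer: B0

Working:
idom tree: B1←B0 B2←B0 B3←B1 B4←B1 B5←B0 B6←B0 B7←B0
Dom at joins:
  B5: preds {B2,B3}: {B0,B2} ∩ {B0,B1,B3} = {B0}; idom=B0
  B6: preds {B2,B3}: {B0,B2} ∩ {B0,B1,B3} = {B0}; idom=B0
  B7: preds {B4,B5,B6}: {B0,B1,B4} ∩ {B0,B5} ∩ {B0,B6} = {B0}; idom=B0

idom(B7) = B0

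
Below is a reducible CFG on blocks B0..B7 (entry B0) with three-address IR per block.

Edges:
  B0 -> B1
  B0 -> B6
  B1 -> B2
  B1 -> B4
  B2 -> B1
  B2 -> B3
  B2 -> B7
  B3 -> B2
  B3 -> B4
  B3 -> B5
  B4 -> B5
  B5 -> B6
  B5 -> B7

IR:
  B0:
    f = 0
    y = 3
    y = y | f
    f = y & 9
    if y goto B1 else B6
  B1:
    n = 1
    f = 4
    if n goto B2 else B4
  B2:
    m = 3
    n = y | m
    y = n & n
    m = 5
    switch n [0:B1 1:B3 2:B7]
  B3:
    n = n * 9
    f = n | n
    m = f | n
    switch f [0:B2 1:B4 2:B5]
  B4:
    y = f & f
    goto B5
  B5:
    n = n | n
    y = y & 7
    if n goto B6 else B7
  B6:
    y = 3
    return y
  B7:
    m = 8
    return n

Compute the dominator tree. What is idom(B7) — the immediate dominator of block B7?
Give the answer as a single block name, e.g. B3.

idom tree: B1←B0 B2←B1 B3←B2 B4←B1 B5←B1 B6←B0 B7←B1
Dom at joins:
  B1: preds {B0,B2}: {B0} ∩ {B0,B1,B2} = {B0}; idom=B0
  B2: preds {B1,B3}: {B0,B1} ∩ {B0,B1,B2,B3} = {B0,B1}; idom=B1
  B4: preds {B1,B3}: {B0,B1} ∩ {B0,B1,B2,B3} = {B0,B1}; idom=B1
  B5: preds {B3,B4}: {B0,B1,B2,B3} ∩ {B0,B1,B4} = {B0,B1}; idom=B1
  B6: preds {B0,B5}: {B0} ∩ {B0,B1,B5} = {B0}; idom=B0
  B7: preds {B2,B5}: {B0,B1,B2} ∩ {B0,B1,B5} = {B0,B1}; idom=B1

idom(B7) = B1

Answer: B1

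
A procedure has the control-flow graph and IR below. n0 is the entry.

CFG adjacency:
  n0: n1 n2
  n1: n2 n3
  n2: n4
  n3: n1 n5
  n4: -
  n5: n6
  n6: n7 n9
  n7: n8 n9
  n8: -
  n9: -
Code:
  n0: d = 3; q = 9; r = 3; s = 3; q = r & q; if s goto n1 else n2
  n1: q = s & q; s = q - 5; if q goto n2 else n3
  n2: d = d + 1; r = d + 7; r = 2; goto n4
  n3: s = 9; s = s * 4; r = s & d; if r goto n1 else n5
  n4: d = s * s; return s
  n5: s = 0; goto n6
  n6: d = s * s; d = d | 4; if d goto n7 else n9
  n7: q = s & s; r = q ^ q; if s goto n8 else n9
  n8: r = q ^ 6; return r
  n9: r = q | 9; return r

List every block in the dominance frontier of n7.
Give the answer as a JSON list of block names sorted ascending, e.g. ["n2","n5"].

Answer: ["n9"]

Working:
idom tree: n1←n0 n2←n0 n3←n1 n4←n2 n5←n3 n6←n5 n7←n6 n8←n7 n9←n6
Dom∩ at merges:
  n1: preds {n0,n3}: {n0} ∩ {n0,n1,n3} = {n0}; idom=n0
  n2: preds {n0,n1}: {n0} ∩ {n0,n1} = {n0}; idom=n0
  n9: preds {n6,n7}: {n0,n1,n3,n5,n6} ∩ {n0,n1,n3,n5,n6,n7} = {n0,n1,n3,n5,n6}; idom=n6

DF walk-up:
  n1←n0: walk · to n0
  n1←n3: walk n3→n1 to n0
  n2←n0: walk · to n0
  n2←n1: walk n1 to n0
  n9←n6: walk · to n6
  n9←n7: walk n7 to n6
  n0: DF=∅
  n1: DF={n1,n2}
  n2: DF=∅
  n3: DF={n1}
  n4: DF=∅
  n5: DF=∅
  n6: DF=∅
  n7: DF={n9}
  n8: DF=∅
  n9: DF=∅

DF(n7) = ["n9"]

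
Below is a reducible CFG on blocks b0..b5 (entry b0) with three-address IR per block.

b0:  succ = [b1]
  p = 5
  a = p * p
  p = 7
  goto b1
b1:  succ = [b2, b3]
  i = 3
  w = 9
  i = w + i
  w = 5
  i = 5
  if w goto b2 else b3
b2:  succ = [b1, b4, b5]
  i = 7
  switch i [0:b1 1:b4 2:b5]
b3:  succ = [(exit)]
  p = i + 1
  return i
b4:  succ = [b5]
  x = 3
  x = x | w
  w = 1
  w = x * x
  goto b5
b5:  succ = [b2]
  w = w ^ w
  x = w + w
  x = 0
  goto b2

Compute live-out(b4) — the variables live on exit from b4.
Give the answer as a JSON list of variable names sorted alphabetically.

def/use:
  b0: def={a,p} ue=∅
  b1: def={i,w} ue=∅
  b2: def={i} ue=∅
  b3: def={p} ue={i}
  b4: def={w,x} ue={w}
  b5: def={w,x} ue={w}

Liveness:
  b0: in=∅ out=∅
  b1: in=∅ out={i,w}
  b2: in={w} out={w}
  b3: in={i} out=∅
  b4: in={w} out={w}
  b5: in={w} out={w}

live-out(b4) = ["w"]

Answer: ["w"]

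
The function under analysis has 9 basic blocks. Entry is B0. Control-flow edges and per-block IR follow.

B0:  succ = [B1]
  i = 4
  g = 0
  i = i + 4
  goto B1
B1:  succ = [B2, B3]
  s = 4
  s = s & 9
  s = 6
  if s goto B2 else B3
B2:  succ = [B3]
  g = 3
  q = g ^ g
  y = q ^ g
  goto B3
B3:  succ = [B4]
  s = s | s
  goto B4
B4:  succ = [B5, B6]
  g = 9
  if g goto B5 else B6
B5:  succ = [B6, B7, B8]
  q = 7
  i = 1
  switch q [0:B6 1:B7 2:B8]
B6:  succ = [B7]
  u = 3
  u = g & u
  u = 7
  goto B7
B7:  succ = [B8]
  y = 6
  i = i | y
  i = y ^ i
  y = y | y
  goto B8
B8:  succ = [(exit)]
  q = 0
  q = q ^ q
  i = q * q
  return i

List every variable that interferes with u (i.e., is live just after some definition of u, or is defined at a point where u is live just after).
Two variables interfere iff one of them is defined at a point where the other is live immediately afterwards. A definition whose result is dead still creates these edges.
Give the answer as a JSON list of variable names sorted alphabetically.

Answer: ["g", "i"]

Derivation:
Per-block:
  B0: def={g,i} ue=∅
  B1: def={s} ue=∅
  B2: def={g,q,y} ue=∅
  B3: def={s} ue={s}
  B4: def={g} ue=∅
  B5: def={i,q} ue=∅
  B6: def={u} ue={g}
  B7: def={i,y} ue={i}
  B8: def={i,q} ue=∅

Backward fixpoint:
  B0: in=∅ out={i}
  B1: in={i} out={i,s}
  B2: in={i,s} out={i,s}
  B3: in={i,s} out={i}
  B4: in={i} out={g,i}
  B5: in={g} out={g,i}
  B6: in={g,i} out={i}
  B7: in={i} out=∅
  B8: in=∅ out=∅

Interference:
  g↔{i,q,s,u}
  i↔{g,q,s,u,y}
  q↔{g,i,s}
  s↔{g,i,q,y}
  u↔{g,i}
  y↔{i,s}

N(u) = ["g", "i"]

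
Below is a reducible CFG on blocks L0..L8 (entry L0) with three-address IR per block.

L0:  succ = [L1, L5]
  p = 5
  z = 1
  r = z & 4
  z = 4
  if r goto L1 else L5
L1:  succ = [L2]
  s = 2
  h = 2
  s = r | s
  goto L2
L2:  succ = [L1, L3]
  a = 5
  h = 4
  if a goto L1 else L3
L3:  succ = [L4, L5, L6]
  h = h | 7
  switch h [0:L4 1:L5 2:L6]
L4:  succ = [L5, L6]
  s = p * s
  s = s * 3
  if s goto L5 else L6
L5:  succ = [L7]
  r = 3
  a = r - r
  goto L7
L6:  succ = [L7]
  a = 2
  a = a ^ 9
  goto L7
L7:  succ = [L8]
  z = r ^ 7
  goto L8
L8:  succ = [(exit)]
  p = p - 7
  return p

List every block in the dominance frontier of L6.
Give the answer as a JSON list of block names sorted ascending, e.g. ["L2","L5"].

Answer: ["L7"]

Working:
idom tree: L1←L0 L2←L1 L3←L2 L4←L3 L5←L0 L6←L3 L7←L0 L8←L7
Dom at joins:
  L1: preds {L0,L2}: {L0} ∩ {L0,L1,L2} = {L0}; idom=L0
  L5: preds {L0,L3,L4}: {L0} ∩ {L0,L1,L2,L3} ∩ {L0,L1,L2,L3,L4} = {L0}; idom=L0
  L6: preds {L3,L4}: {L0,L1,L2,L3} ∩ {L0,L1,L2,L3,L4} = {L0,L1,L2,L3}; idom=L3
  L7: preds {L5,L6}: {L0,L5} ∩ {L0,L1,L2,L3,L6} = {L0}; idom=L0

DF walk-up:
  L1←L0: walk · to L0
  L1←L2: walk L2→L1 to L0
  L5←L0: walk · to L0
  L5←L3: walk L3→L2→L1 to L0
  L5←L4: walk L4→L3→L2→L1 to L0
  L6←L3: walk · to L3
  L6←L4: walk L4 to L3
  L7←L5: walk L5 to L0
  L7←L6: walk L6→L3→L2→L1 to L0
  L0: DF=∅
  L1: DF={L1,L5,L7}
  L2: DF={L1,L5,L7}
  L3: DF={L5,L7}
  L4: DF={L5,L6}
  L5: DF={L7}
  L6: DF={L7}
  L7: DF=∅
  L8: DF=∅

DF(L6) = ["L7"]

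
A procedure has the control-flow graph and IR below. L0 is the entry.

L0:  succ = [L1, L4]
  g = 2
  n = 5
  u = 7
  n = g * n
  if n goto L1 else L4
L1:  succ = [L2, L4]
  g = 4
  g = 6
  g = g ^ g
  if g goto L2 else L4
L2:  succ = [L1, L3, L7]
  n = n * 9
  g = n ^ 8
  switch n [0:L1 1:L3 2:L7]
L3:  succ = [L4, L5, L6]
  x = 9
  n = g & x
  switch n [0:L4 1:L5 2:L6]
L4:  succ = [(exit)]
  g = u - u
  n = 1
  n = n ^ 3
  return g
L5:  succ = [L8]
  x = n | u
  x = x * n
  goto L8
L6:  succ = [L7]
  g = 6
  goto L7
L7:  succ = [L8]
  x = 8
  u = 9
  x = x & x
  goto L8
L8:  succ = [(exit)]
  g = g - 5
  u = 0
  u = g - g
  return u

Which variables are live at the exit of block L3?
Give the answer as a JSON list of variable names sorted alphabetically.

def/use:
  L0 def {g,n,u} use ∅
  L1 def {g} use ∅
  L2 def {g,n} use {n}
  L3 def {n,x} use {g}
  L4 def {g,n} use {u}
  L5 def {x} use {n,u}
  L6 def {g} use ∅
  L7 def {u,x} use ∅
  L8 def {g,u} use {g}

Liveness:
  L0: in=∅ out={n,u}
  L1: in={n,u} out={n,u}
  L2: in={n,u} out={g,n,u}
  L3: in={g,u} out={g,n,u}
  L4: in={u} out=∅
  L5: in={g,n,u} out={g}
  L6: in=∅ out={g}
  L7: in={g} out={g}
  L8: in={g} out=∅

live-out(L3) = ["g", "n", "u"]

Answer: ["g", "n", "u"]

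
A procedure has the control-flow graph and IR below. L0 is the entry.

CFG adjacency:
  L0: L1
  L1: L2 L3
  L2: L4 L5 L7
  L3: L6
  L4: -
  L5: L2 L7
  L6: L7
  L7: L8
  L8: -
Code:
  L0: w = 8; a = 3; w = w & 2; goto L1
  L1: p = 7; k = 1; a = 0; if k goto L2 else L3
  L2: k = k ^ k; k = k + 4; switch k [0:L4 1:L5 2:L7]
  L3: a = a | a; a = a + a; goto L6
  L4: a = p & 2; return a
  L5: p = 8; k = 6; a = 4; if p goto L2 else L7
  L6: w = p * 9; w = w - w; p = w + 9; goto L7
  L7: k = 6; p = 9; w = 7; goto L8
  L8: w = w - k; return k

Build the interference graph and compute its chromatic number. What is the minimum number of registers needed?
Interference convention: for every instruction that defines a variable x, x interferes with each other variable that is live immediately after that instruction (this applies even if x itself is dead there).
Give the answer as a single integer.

Answer: 3

Analysis:
def/use:
  L0: {a,w} / ∅
  L1: {a,k,p} / ∅
  L2: {k} / {k}
  L3: {a} / {a}
  L4: {a} / {p}
  L5: {a,k,p} / ∅
  L6: {p,w} / {p}
  L7: {k,p,w} / ∅
  L8: {w} / {k,w}

Backward fixpoint:
  live L0: ∅→∅
  live L1: ∅→{a,k,p}
  live L2: {k,p}→{p}
  live L3: {a,p}→{p}
  live L4: {p}→∅
  live L5: ∅→{k,p}
  live L6: {p}→∅
  live L7: ∅→{k,w}
  live L8: {k,w}→∅

Interfere edges:
  a: {k,p,w}
  k: {a,p,w}
  p: {a,k}
  w: {a,k}

Colouring:
  lower bound: {a,k,p} mutually conflict ⇒ χ ≥ 3
  3-colouring: R0={a}  R1={k}  R2={p,w}
  χ = 3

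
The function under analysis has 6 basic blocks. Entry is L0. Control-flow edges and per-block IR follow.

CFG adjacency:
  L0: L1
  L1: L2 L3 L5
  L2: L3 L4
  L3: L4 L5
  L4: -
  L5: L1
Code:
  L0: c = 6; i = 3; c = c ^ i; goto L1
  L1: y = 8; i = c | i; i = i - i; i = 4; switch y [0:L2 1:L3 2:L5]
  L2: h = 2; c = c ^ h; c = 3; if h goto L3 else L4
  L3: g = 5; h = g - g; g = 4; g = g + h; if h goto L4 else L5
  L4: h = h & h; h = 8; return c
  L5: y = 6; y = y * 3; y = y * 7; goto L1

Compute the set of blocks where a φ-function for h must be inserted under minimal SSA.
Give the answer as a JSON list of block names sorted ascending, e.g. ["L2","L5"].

Answer: ["L1", "L3", "L4", "L5"]

Derivation:
idom tree: L1←L0 L2←L1 L3←L1 L4←L1 L5←L1
Join-block Dom:
  L1: preds {L0,L5}: {L0} ∩ {L0,L1,L5} = {L0}; idom=L0
  L3: preds {L1,L2}: {L0,L1} ∩ {L0,L1,L2} = {L0,L1}; idom=L1
  L4: preds {L2,L3}: {L0,L1,L2} ∩ {L0,L1,L3} = {L0,L1}; idom=L1
  L5: preds {L1,L3}: {L0,L1} ∩ {L0,L1,L3} = {L0,L1}; idom=L1

DF derivation:
  L1←L0: walk · to L0
  L1←L5: walk L5→L1 to L0
  L3←L1: walk · to L1
  L3←L2: walk L2 to L1
  L4←L2: walk L2 to L1
  L4←L3: walk L3 to L1
  L5←L1: walk · to L1
  L5←L3: walk L3 to L1
  DF(L0)=∅
  DF(L1)={L1}
  DF(L2)={L3,L4}
  DF(L3)={L4,L5}
  DF(L4)=∅
  DF(L5)={L1}

φ for h: defs {L2,L3,L4}
  DF⁺ = {L1,L3,L4,L5}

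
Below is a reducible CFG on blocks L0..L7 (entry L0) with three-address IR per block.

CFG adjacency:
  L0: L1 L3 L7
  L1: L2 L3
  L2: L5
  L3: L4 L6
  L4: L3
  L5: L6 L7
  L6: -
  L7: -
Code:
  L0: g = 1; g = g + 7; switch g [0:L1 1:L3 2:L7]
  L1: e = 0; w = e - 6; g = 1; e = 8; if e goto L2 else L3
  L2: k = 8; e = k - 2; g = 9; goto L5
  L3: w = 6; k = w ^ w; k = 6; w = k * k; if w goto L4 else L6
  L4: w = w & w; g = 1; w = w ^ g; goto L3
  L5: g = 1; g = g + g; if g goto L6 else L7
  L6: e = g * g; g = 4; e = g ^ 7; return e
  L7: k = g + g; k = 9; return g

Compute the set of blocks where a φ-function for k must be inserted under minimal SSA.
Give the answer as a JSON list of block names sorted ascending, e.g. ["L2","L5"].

idom tree: L1←L0 L2←L1 L3←L0 L4←L3 L5←L2 L6←L0 L7←L0
Dom∩ at merges:
  L3: preds {L0,L1,L4}: {L0} ∩ {L0,L1} ∩ {L0,L3,L4} = {L0}; idom=L0
  L6: preds {L3,L5}: {L0,L3} ∩ {L0,L1,L2,L5} = {L0}; idom=L0
  L7: preds {L0,L5}: {L0} ∩ {L0,L1,L2,L5} = {L0}; idom=L0

Frontier:
  L3←L0: walk · to L0
  L3←L1: walk L1 to L0
  L3←L4: walk L4→L3 to L0
  L6←L3: walk L3 to L0
  L6←L5: walk L5→L2→L1 to L0
  L7←L0: walk · to L0
  L7←L5: walk L5→L2→L1 to L0
  L0 → ∅
  L1 → {L3,L6,L7}
  L2 → {L6,L7}
  L3 → {L3,L6}
  L4 → {L3}
  L5 → {L6,L7}
  L6 → ∅
  L7 → ∅

φ for k: defs {L2,L3,L7}
  DF⁺ = {L3,L6,L7}

Answer: ["L3", "L6", "L7"]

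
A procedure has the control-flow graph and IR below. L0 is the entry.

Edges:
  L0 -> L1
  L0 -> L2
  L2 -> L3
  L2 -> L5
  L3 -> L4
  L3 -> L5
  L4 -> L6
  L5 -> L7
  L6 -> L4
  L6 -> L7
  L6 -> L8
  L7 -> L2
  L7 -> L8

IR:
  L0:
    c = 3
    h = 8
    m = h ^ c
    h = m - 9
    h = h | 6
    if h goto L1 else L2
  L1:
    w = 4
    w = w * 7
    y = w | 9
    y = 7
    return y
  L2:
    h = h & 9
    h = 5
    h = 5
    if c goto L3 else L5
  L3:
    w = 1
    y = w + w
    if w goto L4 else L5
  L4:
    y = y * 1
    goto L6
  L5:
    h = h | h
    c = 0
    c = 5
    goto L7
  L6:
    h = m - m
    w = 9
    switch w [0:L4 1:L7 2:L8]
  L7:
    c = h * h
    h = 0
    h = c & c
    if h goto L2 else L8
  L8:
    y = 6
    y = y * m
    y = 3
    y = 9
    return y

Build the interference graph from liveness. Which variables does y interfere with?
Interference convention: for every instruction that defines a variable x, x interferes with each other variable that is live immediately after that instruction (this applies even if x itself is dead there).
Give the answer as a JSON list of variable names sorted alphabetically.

Per-block:
  L0: {c,h,m} / ∅
  L1: {w,y} / ∅
  L2: {h} / {c,h}
  L3: {w,y} / ∅
  L4: {y} / {y}
  L5: {c,h} / {h}
  L6: {h,w} / {m}
  L7: {c,h} / {h}
  L8: {y} / {m}

Liveness:
  live L0: ∅→{c,h,m}
  live L1: ∅→∅
  live L2: {c,h,m}→{h,m}
  live L3: {h,m}→{h,m,y}
  live L4: {m,y}→{m,y}
  live L5: {h,m}→{h,m}
  live L6: {m,y}→{h,m,y}
  live L7: {h,m}→{c,h,m}
  live L8: {m}→∅

Interfere edges:
  c — {h,m}
  h — {c,m,w,y}
  m — {c,h,w,y}
  w — {h,m,y}
  y — {h,m,w}

N(y) = ["h", "m", "w"]

Answer: ["h", "m", "w"]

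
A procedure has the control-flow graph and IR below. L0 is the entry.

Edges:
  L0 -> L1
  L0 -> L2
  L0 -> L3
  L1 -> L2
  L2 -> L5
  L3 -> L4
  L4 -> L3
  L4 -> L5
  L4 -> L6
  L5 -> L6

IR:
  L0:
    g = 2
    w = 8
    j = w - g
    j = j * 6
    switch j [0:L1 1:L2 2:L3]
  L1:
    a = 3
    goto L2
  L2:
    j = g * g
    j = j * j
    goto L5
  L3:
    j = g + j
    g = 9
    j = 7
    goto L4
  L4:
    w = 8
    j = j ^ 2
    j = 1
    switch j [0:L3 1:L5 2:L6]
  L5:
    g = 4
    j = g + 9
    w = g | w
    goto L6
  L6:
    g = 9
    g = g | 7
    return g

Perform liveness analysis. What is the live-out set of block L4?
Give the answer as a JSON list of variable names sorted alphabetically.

Answer: ["g", "j", "w"]

Working:
def/use:
  L0 def {g,j,w} use ∅
  L1 def {a} use ∅
  L2 def {j} use {g}
  L3 def {g,j} use {g,j}
  L4 def {j,w} use {j}
  L5 def {g,j,w} use {w}
  L6 def {g} use ∅

Liveness:
  L0 li=∅ lo={g,j,w}
  L1 li={g,w} lo={g,w}
  L2 li={g,w} lo={w}
  L3 li={g,j} lo={g,j}
  L4 li={g,j} lo={g,j,w}
  L5 li={w} lo=∅
  L6 li=∅ lo=∅

live-out(L4) = ["g", "j", "w"]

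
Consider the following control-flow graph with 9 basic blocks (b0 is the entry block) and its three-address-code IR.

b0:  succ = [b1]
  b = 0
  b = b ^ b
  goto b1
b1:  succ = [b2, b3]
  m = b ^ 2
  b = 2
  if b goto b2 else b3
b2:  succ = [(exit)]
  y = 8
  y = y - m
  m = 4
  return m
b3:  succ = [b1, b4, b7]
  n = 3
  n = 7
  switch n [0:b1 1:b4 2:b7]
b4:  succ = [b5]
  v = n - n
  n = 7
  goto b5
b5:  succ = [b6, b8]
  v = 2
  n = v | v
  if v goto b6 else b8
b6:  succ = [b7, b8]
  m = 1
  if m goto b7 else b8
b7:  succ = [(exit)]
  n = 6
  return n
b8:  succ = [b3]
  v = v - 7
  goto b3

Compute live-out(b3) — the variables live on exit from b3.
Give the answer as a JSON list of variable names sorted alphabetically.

Answer: ["b", "n"]

Working:
Block summaries:
  b0 def {b} use ∅
  b1 def {b,m} use {b}
  b2 def {m,y} use {m}
  b3 def {n} use ∅
  b4 def {n,v} use {n}
  b5 def {n,v} use ∅
  b6 def {m} use ∅
  b7 def {n} use ∅
  b8 def {v} use {v}

Liveness:
  b0: in=∅ out={b}
  b1: in={b} out={b,m}
  b2: in={m} out=∅
  b3: in={b} out={b,n}
  b4: in={b,n} out={b}
  b5: in={b} out={b,v}
  b6: in={b,v} out={b,v}
  b7: in=∅ out=∅
  b8: in={b,v} out={b}

live-out(b3) = ["b", "n"]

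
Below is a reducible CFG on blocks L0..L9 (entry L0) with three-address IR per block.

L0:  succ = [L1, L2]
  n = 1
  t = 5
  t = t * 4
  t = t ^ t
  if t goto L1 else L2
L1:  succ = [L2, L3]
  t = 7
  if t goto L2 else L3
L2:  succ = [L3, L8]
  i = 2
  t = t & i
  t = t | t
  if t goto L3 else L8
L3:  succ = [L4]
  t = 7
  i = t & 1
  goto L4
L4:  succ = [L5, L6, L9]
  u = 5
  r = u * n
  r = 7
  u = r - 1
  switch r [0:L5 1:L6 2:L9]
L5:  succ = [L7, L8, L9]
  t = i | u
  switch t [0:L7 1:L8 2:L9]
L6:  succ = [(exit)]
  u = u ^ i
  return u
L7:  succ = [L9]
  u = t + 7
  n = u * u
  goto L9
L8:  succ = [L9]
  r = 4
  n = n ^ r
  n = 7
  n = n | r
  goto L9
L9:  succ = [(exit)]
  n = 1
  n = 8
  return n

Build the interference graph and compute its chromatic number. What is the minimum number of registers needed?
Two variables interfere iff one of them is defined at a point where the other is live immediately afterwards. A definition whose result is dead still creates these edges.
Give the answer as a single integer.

def/use:
  L0 def {n,t} use ∅
  L1 def {t} use ∅
  L2 def {i,t} use {t}
  L3 def {i,t} use ∅
  L4 def {r,u} use {n}
  L5 def {t} use {i,u}
  L6 def {u} use {i,u}
  L7 def {n,u} use {t}
  L8 def {n,r} use {n}
  L9 def {n} use ∅

Backward fixpoint:
  L0 li=∅ lo={n,t}
  L1 li={n} lo={n,t}
  L2 li={n,t} lo={n}
  L3 li={n} lo={i,n}
  L4 li={i,n} lo={i,n,u}
  L5 li={i,n,u} lo={n,t}
  L6 li={i,u} lo=∅
  L7 li={t} lo=∅
  L8 li={n} lo=∅
  L9 li=∅ lo=∅

Interference:
  i↔{n,r,t,u}
  n↔{i,r,t,u}
  r↔{i,n,u}
  t↔{i,n}
  u↔{i,n,r}

Colouring:
  lower bound: {i,n,r,u} mutually conflict ⇒ χ ≥ 4
  4-colouring: R0={i}  R1={n}  R2={r,t}  R3={u}
  χ = 4

Answer: 4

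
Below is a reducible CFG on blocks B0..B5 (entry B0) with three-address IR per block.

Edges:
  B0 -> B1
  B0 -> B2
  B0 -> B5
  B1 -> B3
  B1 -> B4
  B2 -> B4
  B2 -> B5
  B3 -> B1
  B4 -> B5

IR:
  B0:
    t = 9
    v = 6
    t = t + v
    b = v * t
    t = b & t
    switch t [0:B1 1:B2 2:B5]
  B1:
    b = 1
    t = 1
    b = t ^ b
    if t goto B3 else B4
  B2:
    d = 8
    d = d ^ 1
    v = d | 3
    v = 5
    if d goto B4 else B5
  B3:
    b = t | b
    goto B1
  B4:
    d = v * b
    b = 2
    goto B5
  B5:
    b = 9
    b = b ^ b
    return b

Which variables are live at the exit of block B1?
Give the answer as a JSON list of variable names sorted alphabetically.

Answer: ["b", "t", "v"]

Derivation:
Block summaries:
  B0: def={b,t,v} ue=∅
  B1: def={b,t} ue=∅
  B2: def={d,v} ue=∅
  B3: def={b} ue={b,t}
  B4: def={b,d} ue={b,v}
  B5: def={b} ue=∅

Liveness:
  B0 li=∅ lo={b,v}
  B1 li={v} lo={b,t,v}
  B2 li={b} lo={b,v}
  B3 li={b,t,v} lo={v}
  B4 li={b,v} lo=∅
  B5 li=∅ lo=∅

live-out(B1) = ["b", "t", "v"]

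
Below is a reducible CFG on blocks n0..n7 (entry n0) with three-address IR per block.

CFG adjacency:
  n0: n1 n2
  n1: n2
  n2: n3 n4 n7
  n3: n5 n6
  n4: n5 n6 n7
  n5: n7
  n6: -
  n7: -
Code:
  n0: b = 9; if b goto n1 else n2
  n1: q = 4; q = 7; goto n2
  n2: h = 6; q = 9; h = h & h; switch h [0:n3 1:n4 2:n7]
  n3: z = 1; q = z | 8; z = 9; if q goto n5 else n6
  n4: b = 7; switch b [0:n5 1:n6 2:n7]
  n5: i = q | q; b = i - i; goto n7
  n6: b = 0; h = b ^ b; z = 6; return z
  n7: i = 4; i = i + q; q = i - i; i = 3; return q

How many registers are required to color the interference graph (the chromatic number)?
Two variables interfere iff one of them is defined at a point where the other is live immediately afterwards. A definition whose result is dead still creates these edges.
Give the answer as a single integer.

Answer: 2

Derivation:
def/use:
  n0 def {b} use ∅
  n1 def {q} use ∅
  n2 def {h,q} use ∅
  n3 def {q,z} use ∅
  n4 def {b} use ∅
  n5 def {b,i} use {q}
  n6 def {b,h,z} use ∅
  n7 def {i,q} use {q}

Backward fixpoint:
  live n0: ∅→∅
  live n1: ∅→∅
  live n2: ∅→{q}
  live n3: ∅→{q}
  live n4: {q}→{q}
  live n5: {q}→{q}
  live n6: ∅→∅
  live n7: {q}→∅

Conflict graph:
  b↔{q}
  h↔{q}
  i↔{q}
  q↔{b,h,i,z}
  z↔{q}

Chromatic number:
  lower bound: {b,q} mutually conflict ⇒ χ ≥ 2
  2-colouring: R0={q}  R1={b,h,i,z}
  χ = 2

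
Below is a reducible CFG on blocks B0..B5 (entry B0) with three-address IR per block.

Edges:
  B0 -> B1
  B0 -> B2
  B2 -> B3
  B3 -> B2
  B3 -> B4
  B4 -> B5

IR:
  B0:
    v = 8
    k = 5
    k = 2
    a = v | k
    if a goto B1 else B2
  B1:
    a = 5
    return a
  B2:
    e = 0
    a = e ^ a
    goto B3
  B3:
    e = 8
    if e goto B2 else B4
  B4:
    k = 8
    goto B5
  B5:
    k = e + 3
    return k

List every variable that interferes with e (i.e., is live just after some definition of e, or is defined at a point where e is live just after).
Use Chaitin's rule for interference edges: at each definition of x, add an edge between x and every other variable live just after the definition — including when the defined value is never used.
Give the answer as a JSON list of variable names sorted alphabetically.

Block summaries:
  B0 def {a,k,v} use ∅
  B1 def {a} use ∅
  B2 def {a,e} use {a}
  B3 def {e} use ∅
  B4 def {k} use ∅
  B5 def {k} use {e}

Live sets:
  B0: in=∅ out={a}
  B1: in=∅ out=∅
  B2: in={a} out={a}
  B3: in={a} out={a,e}
  B4: in={e} out={e}
  B5: in={e} out=∅

Interfere edges:
  a: {e}
  e: {a,k}
  k: {e,v}
  v: {k}

N(e) = ["a", "k"]

Answer: ["a", "k"]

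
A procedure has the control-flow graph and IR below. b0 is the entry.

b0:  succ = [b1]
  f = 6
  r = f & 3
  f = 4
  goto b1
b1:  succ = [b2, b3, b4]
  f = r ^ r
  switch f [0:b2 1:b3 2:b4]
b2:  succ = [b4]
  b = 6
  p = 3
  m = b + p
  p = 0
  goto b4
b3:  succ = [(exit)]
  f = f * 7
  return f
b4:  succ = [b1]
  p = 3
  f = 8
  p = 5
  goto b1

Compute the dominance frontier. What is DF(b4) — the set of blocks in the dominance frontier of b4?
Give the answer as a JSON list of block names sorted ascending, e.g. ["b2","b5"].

idom tree: b1←b0 b2←b1 b3←b1 b4←b1
Dom∩ at merges:
  b1: preds {b0,b4}: {b0} ∩ {b0,b1,b4} = {b0}; idom=b0
  b4: preds {b1,b2}: {b0,b1} ∩ {b0,b1,b2} = {b0,b1}; idom=b1

DF walk-up:
  join b1 pred b0: · stop@b0
  join b1 pred b4: b4→b1 stop@b0
  join b4 pred b1: · stop@b1
  join b4 pred b2: b2 stop@b1
  DF(b0)=∅
  DF(b1)={b1}
  DF(b2)={b4}
  DF(b3)=∅
  DF(b4)={b1}

DF(b4) = ["b1"]

Answer: ["b1"]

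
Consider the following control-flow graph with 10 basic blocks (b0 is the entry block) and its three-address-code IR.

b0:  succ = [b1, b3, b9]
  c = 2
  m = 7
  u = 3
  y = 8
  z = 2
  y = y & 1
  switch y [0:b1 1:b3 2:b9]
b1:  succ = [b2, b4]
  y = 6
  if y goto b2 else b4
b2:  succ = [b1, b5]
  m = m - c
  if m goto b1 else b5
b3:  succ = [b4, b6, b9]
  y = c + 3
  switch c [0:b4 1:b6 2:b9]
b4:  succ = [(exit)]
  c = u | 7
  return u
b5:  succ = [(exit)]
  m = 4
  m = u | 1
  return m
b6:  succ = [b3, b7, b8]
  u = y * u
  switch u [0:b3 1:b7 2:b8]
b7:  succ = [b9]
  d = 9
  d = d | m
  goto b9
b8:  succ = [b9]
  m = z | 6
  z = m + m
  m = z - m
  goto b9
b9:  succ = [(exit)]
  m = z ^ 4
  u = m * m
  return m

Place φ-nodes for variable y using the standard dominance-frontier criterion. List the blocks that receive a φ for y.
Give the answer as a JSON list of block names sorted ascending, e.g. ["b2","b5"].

idom tree: b1←b0 b2←b1 b3←b0 b4←b0 b5←b2 b6←b3 b7←b6 b8←b6 b9←b0
Dom at joins:
  b1: preds {b0,b2}: {b0} ∩ {b0,b1,b2} = {b0}; idom=b0
  b3: preds {b0,b6}: {b0} ∩ {b0,b3,b6} = {b0}; idom=b0
  b4: preds {b1,b3}: {b0,b1} ∩ {b0,b3} = {b0}; idom=b0
  b9: preds {b0,b3,b7,b8}: {b0} ∩ {b0,b3} ∩ {b0,b3,b6,b7} ∩ {b0,b3,b6,b8} = {b0}; idom=b0

DF walk-up:
  join b1 pred b0: · stop@b0
  join b1 pred b2: b2→b1 stop@b0
  join b3 pred b0: · stop@b0
  join b3 pred b6: b6→b3 stop@b0
  join b4 pred b1: b1 stop@b0
  join b4 pred b3: b3 stop@b0
  join b9 pred b0: · stop@b0
  join b9 pred b3: b3 stop@b0
  join b9 pred b7: b7→b6→b3 stop@b0
  join b9 pred b8: b8→b6→b3 stop@b0
  DF(b0)=∅
  DF(b1)={b1,b4}
  DF(b2)={b1}
  DF(b3)={b3,b4,b9}
  DF(b4)=∅
  DF(b5)=∅
  DF(b6)={b3,b9}
  DF(b7)={b9}
  DF(b8)={b9}
  DF(b9)=∅

φ for y: defs {b0,b1,b3}
  DF⁺ = {b1,b3,b4,b9}

Answer: ["b1", "b3", "b4", "b9"]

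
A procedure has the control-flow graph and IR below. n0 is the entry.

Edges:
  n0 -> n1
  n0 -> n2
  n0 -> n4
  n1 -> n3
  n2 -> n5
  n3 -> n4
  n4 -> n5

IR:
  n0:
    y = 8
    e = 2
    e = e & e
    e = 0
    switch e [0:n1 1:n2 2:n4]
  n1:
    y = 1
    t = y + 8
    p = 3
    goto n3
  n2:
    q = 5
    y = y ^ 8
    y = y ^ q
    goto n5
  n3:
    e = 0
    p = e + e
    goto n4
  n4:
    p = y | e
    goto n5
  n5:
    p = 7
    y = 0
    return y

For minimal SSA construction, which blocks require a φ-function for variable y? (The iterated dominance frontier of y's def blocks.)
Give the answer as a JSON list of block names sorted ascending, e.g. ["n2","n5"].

idom tree: n1←n0 n2←n0 n3←n1 n4←n0 n5←n0
Dom∩ at merges:
  n4: preds {n0,n3}: {n0} ∩ {n0,n1,n3} = {n0}; idom=n0
  n5: preds {n2,n4}: {n0,n2} ∩ {n0,n4} = {n0}; idom=n0

Frontier:
  join n4 pred n0: · stop@n0
  join n4 pred n3: n3→n1 stop@n0
  join n5 pred n2: n2 stop@n0
  join n5 pred n4: n4 stop@n0
  DF(n0)=∅
  DF(n1)={n4}
  DF(n2)={n5}
  DF(n3)={n4}
  DF(n4)={n5}
  DF(n5)=∅

φ for y: defs {n0,n1,n2,n5}
  DF⁺ = {n4,n5}

Answer: ["n4", "n5"]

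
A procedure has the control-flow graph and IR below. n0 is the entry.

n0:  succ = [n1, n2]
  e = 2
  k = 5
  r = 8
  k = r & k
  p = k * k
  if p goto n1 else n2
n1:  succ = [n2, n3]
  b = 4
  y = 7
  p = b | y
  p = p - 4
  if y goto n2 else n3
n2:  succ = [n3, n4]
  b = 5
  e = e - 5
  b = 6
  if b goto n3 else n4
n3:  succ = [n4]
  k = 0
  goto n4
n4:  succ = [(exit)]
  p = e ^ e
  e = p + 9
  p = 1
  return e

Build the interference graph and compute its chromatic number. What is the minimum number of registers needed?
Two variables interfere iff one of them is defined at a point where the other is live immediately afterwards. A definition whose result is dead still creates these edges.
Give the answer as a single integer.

def/use:
  n0: {e,k,p,r} / ∅
  n1: {b,p,y} / ∅
  n2: {b,e} / {e}
  n3: {k} / ∅
  n4: {e,p} / {e}

Live sets:
  n0: in=∅ out={e}
  n1: in={e} out={e}
  n2: in={e} out={e}
  n3: in={e} out={e}
  n4: in={e} out=∅

Conflict graph:
  b: {e,y}
  e: {b,k,p,r,y}
  k: {e,r}
  p: {e,y}
  r: {e,k}
  y: {b,e,p}

Registers:
  lower bound: {b,e,y} mutually conflict ⇒ χ ≥ 3
  assign b→r2 e→r0 k→r1 p→r2 r→r2 y→r1 — no edge inside a register ⇒ χ ≤ 3
  χ = 3

Answer: 3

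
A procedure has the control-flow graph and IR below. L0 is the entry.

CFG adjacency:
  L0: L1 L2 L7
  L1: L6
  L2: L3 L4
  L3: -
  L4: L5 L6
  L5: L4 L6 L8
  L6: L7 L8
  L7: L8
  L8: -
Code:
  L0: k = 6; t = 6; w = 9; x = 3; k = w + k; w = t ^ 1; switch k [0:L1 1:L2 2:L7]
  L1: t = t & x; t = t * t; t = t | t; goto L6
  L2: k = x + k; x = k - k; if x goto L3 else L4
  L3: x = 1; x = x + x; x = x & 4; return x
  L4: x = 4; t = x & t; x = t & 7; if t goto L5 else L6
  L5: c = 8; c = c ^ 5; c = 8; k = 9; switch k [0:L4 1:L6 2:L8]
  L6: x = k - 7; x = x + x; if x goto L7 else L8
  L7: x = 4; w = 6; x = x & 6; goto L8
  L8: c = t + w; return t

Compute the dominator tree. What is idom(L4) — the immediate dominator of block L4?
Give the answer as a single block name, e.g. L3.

idom tree: L1←L0 L2←L0 L3←L2 L4←L2 L5←L4 L6←L0 L7←L0 L8←L0
Dom at joins:
  L4: preds {L2,L5}: {L0,L2} ∩ {L0,L2,L4,L5} = {L0,L2}; idom=L2
  L6: preds {L1,L4,L5}: {L0,L1} ∩ {L0,L2,L4} ∩ {L0,L2,L4,L5} = {L0}; idom=L0
  L7: preds {L0,L6}: {L0} ∩ {L0,L6} = {L0}; idom=L0
  L8: preds {L5,L6,L7}: {L0,L2,L4,L5} ∩ {L0,L6} ∩ {L0,L7} = {L0}; idom=L0

idom(L4) = L2

Answer: L2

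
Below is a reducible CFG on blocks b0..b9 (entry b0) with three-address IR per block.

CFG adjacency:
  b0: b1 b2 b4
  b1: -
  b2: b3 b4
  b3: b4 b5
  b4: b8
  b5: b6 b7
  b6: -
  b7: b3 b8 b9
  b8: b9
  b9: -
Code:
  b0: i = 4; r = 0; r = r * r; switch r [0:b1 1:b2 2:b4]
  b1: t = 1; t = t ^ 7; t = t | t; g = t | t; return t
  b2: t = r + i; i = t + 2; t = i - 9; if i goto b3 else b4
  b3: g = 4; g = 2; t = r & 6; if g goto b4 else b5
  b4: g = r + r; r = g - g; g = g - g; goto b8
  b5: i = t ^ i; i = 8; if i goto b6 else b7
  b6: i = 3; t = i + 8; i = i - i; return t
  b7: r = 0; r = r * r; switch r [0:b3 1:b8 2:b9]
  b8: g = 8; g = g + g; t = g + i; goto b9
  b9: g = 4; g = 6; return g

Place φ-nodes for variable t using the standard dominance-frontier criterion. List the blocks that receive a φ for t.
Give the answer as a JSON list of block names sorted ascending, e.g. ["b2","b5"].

Answer: ["b3", "b4", "b8", "b9"]

Analysis:
idom tree: b1←b0 b2←b0 b3←b2 b4←b0 b5←b3 b6←b5 b7←b5 b8←b0 b9←b0
Join-block Dom:
  b3: preds {b2,b7}: {b0,b2} ∩ {b0,b2,b3,b5,b7} = {b0,b2}; idom=b2
  b4: preds {b0,b2,b3}: {b0} ∩ {b0,b2} ∩ {b0,b2,b3} = {b0}; idom=b0
  b8: preds {b4,b7}: {b0,b4} ∩ {b0,b2,b3,b5,b7} = {b0}; idom=b0
  b9: preds {b7,b8}: {b0,b2,b3,b5,b7} ∩ {b0,b8} = {b0}; idom=b0

DF derivation:
  join b3 pred b2: · stop@b2
  join b3 pred b7: b7→b5→b3 stop@b2
  join b4 pred b0: · stop@b0
  join b4 pred b2: b2 stop@b0
  join b4 pred b3: b3→b2 stop@b0
  join b8 pred b4: b4 stop@b0
  join b8 pred b7: b7→b5→b3→b2 stop@b0
  join b9 pred b7: b7→b5→b3→b2 stop@b0
  join b9 pred b8: b8 stop@b0
  DF(b0)=∅
  DF(b1)=∅
  DF(b2)={b4,b8,b9}
  DF(b3)={b3,b4,b8,b9}
  DF(b4)={b8}
  DF(b5)={b3,b8,b9}
  DF(b6)=∅
  DF(b7)={b3,b8,b9}
  DF(b8)={b9}
  DF(b9)=∅

φ for t: defs {b1,b2,b3,b6,b8}
  DF⁺ = {b3,b4,b8,b9}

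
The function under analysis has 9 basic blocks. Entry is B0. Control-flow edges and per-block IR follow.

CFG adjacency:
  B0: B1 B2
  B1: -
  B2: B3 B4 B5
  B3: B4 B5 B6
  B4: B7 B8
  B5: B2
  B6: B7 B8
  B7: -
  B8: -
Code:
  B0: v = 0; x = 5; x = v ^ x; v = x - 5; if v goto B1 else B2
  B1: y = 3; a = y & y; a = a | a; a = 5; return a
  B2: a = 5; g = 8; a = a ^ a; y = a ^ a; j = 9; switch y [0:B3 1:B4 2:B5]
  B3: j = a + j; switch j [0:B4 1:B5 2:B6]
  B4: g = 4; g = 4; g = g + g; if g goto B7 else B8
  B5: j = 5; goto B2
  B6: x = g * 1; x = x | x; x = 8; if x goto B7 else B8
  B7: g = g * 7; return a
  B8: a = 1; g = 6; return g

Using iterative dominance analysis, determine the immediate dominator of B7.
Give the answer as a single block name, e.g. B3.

Answer: B2

Derivation:
idom tree: B1←B0 B2←B0 B3←B2 B4←B2 B5←B2 B6←B3 B7←B2 B8←B2
Join-block Dom:
  B2: preds {B0,B5}: {B0} ∩ {B0,B2,B5} = {B0}; idom=B0
  B4: preds {B2,B3}: {B0,B2} ∩ {B0,B2,B3} = {B0,B2}; idom=B2
  B5: preds {B2,B3}: {B0,B2} ∩ {B0,B2,B3} = {B0,B2}; idom=B2
  B7: preds {B4,B6}: {B0,B2,B4} ∩ {B0,B2,B3,B6} = {B0,B2}; idom=B2
  B8: preds {B4,B6}: {B0,B2,B4} ∩ {B0,B2,B3,B6} = {B0,B2}; idom=B2

idom(B7) = B2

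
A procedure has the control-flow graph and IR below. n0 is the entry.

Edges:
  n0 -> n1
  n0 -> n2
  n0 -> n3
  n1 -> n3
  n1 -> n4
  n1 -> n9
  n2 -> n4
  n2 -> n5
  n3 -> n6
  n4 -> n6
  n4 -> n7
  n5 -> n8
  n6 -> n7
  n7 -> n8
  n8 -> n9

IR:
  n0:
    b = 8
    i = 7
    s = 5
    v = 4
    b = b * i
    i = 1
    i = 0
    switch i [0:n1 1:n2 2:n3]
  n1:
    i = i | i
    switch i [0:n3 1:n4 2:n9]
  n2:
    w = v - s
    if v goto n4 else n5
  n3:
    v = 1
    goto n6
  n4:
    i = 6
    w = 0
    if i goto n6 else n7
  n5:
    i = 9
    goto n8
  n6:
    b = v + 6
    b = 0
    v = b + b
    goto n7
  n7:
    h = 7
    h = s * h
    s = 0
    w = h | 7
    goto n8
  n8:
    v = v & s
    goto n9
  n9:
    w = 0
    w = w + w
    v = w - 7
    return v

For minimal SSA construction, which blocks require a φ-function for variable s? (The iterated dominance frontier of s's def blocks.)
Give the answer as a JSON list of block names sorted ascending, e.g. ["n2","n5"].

idom tree: n1←n0 n2←n0 n3←n0 n4←n0 n5←n2 n6←n0 n7←n0 n8←n0 n9←n0
Join-block Dom:
  n3: preds {n0,n1}: {n0} ∩ {n0,n1} = {n0}; idom=n0
  n4: preds {n1,n2}: {n0,n1} ∩ {n0,n2} = {n0}; idom=n0
  n6: preds {n3,n4}: {n0,n3} ∩ {n0,n4} = {n0}; idom=n0
  n7: preds {n4,n6}: {n0,n4} ∩ {n0,n6} = {n0}; idom=n0
  n8: preds {n5,n7}: {n0,n2,n5} ∩ {n0,n7} = {n0}; idom=n0
  n9: preds {n1,n8}: {n0,n1} ∩ {n0,n8} = {n0}; idom=n0

Frontier:
  join n3 pred n0: · stop@n0
  join n3 pred n1: n1 stop@n0
  join n4 pred n1: n1 stop@n0
  join n4 pred n2: n2 stop@n0
  join n6 pred n3: n3 stop@n0
  join n6 pred n4: n4 stop@n0
  join n7 pred n4: n4 stop@n0
  join n7 pred n6: n6 stop@n0
  join n8 pred n5: n5→n2 stop@n0
  join n8 pred n7: n7 stop@n0
  join n9 pred n1: n1 stop@n0
  join n9 pred n8: n8 stop@n0
  n0: DF=∅
  n1: DF={n3,n4,n9}
  n2: DF={n4,n8}
  n3: DF={n6}
  n4: DF={n6,n7}
  n5: DF={n8}
  n6: DF={n7}
  n7: DF={n8}
  n8: DF={n9}
  n9: DF=∅

φ for s: defs {n0,n7}
  DF⁺ = {n8,n9}

Answer: ["n8", "n9"]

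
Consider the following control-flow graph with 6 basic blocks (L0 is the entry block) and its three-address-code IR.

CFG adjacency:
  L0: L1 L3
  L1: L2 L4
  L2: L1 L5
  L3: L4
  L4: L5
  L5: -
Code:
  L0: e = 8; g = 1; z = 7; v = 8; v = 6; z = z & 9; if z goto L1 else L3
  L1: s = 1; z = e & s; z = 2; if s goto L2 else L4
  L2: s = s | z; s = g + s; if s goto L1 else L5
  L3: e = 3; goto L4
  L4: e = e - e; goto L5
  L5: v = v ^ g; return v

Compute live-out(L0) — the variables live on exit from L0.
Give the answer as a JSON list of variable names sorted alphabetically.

Answer: ["e", "g", "v"]

Analysis:
Block summaries:
  L0 def {e,g,v,z} use ∅
  L1 def {s,z} use {e}
  L2 def {s} use {g,s,z}
  L3 def {e} use ∅
  L4 def {e} use {e}
  L5 def {v} use {g,v}

Live sets:
  L0 li=∅ lo={e,g,v}
  L1 li={e,g,v} lo={e,g,s,v,z}
  L2 li={e,g,s,v,z} lo={e,g,v}
  L3 li={g,v} lo={e,g,v}
  L4 li={e,g,v} lo={g,v}
  L5 li={g,v} lo=∅

live-out(L0) = ["e", "g", "v"]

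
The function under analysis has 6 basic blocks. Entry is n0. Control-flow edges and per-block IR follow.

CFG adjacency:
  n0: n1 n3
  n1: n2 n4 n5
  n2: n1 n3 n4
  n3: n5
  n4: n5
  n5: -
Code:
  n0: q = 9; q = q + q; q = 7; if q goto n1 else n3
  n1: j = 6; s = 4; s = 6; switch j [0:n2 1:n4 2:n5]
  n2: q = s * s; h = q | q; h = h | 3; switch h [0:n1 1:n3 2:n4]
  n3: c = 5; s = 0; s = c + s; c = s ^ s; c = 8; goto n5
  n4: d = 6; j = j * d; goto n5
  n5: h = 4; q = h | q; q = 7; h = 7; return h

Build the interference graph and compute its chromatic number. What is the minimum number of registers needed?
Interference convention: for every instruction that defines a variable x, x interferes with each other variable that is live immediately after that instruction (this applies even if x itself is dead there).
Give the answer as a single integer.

Block summaries:
  n0 def {q} use ∅
  n1 def {j,s} use ∅
  n2 def {h,q} use {s}
  n3 def {c,s} use ∅
  n4 def {d,j} use {j}
  n5 def {h,q} use {q}

Liveness:
  n0 li=∅ lo={q}
  n1 li={q} lo={j,q,s}
  n2 li={j,s} lo={j,q}
  n3 li={q} lo={q}
  n4 li={j,q} lo={q}
  n5 li={q} lo=∅

Interference:
  c: {q,s}
  d: {j,q}
  h: {j,q}
  j: {d,h,q,s}
  q: {c,d,h,j,s}
  s: {c,j,q}

Colouring:
  {c,q,s} pairwise interfere (3-clique) ⇒ χ ≥ 3
  3-colouring: R0={q}  R1={c,j}  R2={d,h,s}
  χ = 3

Answer: 3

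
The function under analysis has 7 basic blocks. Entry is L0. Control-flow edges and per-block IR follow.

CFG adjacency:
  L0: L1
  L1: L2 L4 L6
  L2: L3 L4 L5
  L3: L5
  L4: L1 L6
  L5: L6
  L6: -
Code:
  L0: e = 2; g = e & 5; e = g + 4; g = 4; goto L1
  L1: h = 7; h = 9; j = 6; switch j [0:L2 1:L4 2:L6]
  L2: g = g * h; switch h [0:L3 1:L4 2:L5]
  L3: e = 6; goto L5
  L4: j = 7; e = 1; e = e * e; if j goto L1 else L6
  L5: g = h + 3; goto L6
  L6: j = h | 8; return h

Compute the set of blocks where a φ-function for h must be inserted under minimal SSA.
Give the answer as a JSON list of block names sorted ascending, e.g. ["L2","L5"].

idom tree: L1←L0 L2←L1 L3←L2 L4←L1 L5←L2 L6←L1
Join-block Dom:
  L1: preds {L0,L4}: {L0} ∩ {L0,L1,L4} = {L0}; idom=L0
  L4: preds {L1,L2}: {L0,L1} ∩ {L0,L1,L2} = {L0,L1}; idom=L1
  L5: preds {L2,L3}: {L0,L1,L2} ∩ {L0,L1,L2,L3} = {L0,L1,L2}; idom=L2
  L6: preds {L1,L4,L5}: {L0,L1} ∩ {L0,L1,L4} ∩ {L0,L1,L2,L5} = {L0,L1}; idom=L1

Frontier:
  L1←L0: walk · to L0
  L1←L4: walk L4→L1 to L0
  L4←L1: walk · to L1
  L4←L2: walk L2 to L1
  L5←L2: walk · to L2
  L5←L3: walk L3 to L2
  L6←L1: walk · to L1
  L6←L4: walk L4 to L1
  L6←L5: walk L5→L2 to L1
  DF(L0)=∅
  DF(L1)={L1}
  DF(L2)={L4,L6}
  DF(L3)={L5}
  DF(L4)={L1,L6}
  DF(L5)={L6}
  DF(L6)=∅

φ for h: defs {L1}
  DF⁺ = {L1}

Answer: ["L1"]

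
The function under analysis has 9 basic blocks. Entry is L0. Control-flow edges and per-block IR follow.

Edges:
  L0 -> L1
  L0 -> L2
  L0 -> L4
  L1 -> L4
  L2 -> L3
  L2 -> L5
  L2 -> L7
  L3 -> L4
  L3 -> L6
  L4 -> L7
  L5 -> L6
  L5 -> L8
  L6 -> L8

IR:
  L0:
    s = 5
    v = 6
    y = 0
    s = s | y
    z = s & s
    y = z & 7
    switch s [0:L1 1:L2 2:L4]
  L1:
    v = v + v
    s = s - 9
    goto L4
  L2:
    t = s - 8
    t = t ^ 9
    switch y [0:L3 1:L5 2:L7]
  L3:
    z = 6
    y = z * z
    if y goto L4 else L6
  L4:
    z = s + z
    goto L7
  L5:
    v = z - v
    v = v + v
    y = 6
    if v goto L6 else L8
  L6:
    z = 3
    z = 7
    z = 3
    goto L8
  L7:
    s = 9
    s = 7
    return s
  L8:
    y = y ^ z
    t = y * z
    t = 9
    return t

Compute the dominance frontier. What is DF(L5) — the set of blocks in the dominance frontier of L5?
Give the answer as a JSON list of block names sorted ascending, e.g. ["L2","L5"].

Answer: ["L6", "L8"]

Analysis:
idom tree: L1←L0 L2←L0 L3←L2 L4←L0 L5←L2 L6←L2 L7←L0 L8←L2
Dom∩ at merges:
  L4: preds {L0,L1,L3}: {L0} ∩ {L0,L1} ∩ {L0,L2,L3} = {L0}; idom=L0
  L6: preds {L3,L5}: {L0,L2,L3} ∩ {L0,L2,L5} = {L0,L2}; idom=L2
  L7: preds {L2,L4}: {L0,L2} ∩ {L0,L4} = {L0}; idom=L0
  L8: preds {L5,L6}: {L0,L2,L5} ∩ {L0,L2,L6} = {L0,L2}; idom=L2

DF walk-up:
  L4←L0: walk · to L0
  L4←L1: walk L1 to L0
  L4←L3: walk L3→L2 to L0
  L6←L3: walk L3 to L2
  L6←L5: walk L5 to L2
  L7←L2: walk L2 to L0
  L7←L4: walk L4 to L0
  L8←L5: walk L5 to L2
  L8←L6: walk L6 to L2
  L0: DF=∅
  L1: DF={L4}
  L2: DF={L4,L7}
  L3: DF={L4,L6}
  L4: DF={L7}
  L5: DF={L6,L8}
  L6: DF={L8}
  L7: DF=∅
  L8: DF=∅

DF(L5) = ["L6", "L8"]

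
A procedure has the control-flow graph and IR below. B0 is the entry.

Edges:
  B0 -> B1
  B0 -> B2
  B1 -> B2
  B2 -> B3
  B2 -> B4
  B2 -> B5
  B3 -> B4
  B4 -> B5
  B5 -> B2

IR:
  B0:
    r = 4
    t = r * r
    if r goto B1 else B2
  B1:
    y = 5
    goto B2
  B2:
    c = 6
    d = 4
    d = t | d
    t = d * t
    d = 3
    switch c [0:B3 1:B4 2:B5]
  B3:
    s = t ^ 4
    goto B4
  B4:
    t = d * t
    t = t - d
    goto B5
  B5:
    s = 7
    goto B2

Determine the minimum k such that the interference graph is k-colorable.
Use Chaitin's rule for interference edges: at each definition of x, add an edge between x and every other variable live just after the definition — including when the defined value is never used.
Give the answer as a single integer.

Per-block:
  B0: {r,t} / ∅
  B1: {y} / ∅
  B2: {c,d,t} / {t}
  B3: {s} / {t}
  B4: {t} / {d,t}
  B5: {s} / ∅

Backward fixpoint:
  live B0: ∅→{t}
  live B1: {t}→{t}
  live B2: {t}→{d,t}
  live B3: {d,t}→{d,t}
  live B4: {d,t}→{t}
  live B5: {t}→{t}

Interference:
  c↔{d,t}
  d↔{c,s,t}
  r↔{t}
  s↔{d,t}
  t↔{c,d,r,s,y}
  y↔{t}

Colouring:
  {c,d,t} pairwise interfere (3-clique) ⇒ χ ≥ 3
  3-colouring: R0={t}  R1={d,r,y}  R2={c,s}
  χ = 3

Answer: 3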